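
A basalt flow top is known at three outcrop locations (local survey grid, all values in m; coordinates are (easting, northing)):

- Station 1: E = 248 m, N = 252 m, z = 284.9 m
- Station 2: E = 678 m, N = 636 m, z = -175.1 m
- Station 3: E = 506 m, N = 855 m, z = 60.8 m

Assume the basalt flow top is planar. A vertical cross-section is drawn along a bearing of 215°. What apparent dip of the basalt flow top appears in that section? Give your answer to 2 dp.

29.72°

Two edge vectors: Station 1→Station 2 = (430, 384, -460), Station 1→Station 3 = (258, 603, -224.1).
Normal n = (Station 1→Station 2) × (Station 1→Station 3) = (191325.6, -22317, 160218).
So ∂z/∂E = −n_x/n_z = −1.19416 and ∂z/∂N = −n_y/n_z = 0.13929.
Unit vector along 215° is (sin 215°, cos 215°) = (-0.5736, -0.8192).
Slope in that direction = a·(-0.5736) + b·(-0.8192) = 0.57084.
Apparent dip = arctan|0.57084| = 29.72° (true dip is 50.2°, so apparent ≤ true as expected).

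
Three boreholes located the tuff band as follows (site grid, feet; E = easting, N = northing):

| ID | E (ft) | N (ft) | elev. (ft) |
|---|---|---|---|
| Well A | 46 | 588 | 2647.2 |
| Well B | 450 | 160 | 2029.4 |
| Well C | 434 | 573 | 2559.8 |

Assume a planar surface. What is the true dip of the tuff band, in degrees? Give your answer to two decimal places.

Two edge vectors: Well A→Well B = (404, -428, -617.8), Well A→Well C = (388, -15, -87.4).
Normal n = (Well A→Well B) × (Well A→Well C) = (28140.2, -204396.8, 160004).
So ∂z/∂E = −n_x/n_z = −0.17587 and ∂z/∂N = −n_y/n_z = 1.27745.
Gradient magnitude |∇z| = √(a² + b²) = √(0.03093 + 1.63187) = 1.28950.
True dip = arctan(1.28950) = 52.21°, dipping toward S (azimuth ≈ 172°).

52.21°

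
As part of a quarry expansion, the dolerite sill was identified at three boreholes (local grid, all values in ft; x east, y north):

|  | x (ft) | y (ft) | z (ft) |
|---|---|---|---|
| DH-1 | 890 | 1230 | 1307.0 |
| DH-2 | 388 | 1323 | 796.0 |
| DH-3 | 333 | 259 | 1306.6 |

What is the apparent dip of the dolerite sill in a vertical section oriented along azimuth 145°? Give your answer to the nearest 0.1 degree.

43.8°

Let the plane be z = a·x + b·y + c.
DH-2−DH-1: −502a + 93b = −511;  DH-3−DH-1: −557a − 971b = −0.4.
Solving gives a = 0.92021, b = −0.52745.
Unit vector along 145° is (sin 145°, cos 145°) = (0.5736, -0.8192).
Slope in that direction = a·(0.5736) + b·(-0.8192) = 0.95988.
Apparent dip = arctan|0.95988| = 43.8° (true dip is 46.7°, so apparent ≤ true as expected).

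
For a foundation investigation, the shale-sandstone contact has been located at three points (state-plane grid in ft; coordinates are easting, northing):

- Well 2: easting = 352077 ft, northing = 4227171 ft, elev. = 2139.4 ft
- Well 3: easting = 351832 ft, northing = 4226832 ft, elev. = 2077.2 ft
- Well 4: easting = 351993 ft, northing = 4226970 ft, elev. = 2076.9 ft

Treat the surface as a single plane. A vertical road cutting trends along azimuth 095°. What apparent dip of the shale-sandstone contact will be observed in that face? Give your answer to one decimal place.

24.7°

Two edge vectors: Well 2→Well 3 = (-245, -339, -62.2), Well 2→Well 4 = (-84, -201, -62.5).
Normal n = (Well 2→Well 3) × (Well 2→Well 4) = (8685.3, -10087.7, 20769).
So ∂z/∂easting = −n_x/n_z = −0.41819 and ∂z/∂northing = −n_y/n_z = 0.48571.
Unit vector along 095° is (sin 95°, cos 95°) = (0.9962, -0.0872).
Slope in that direction = a·(0.9962) + b·(-0.0872) = −0.45893.
Apparent dip = arctan|0.45893| = 24.7° (true dip is 32.7°, so apparent ≤ true as expected).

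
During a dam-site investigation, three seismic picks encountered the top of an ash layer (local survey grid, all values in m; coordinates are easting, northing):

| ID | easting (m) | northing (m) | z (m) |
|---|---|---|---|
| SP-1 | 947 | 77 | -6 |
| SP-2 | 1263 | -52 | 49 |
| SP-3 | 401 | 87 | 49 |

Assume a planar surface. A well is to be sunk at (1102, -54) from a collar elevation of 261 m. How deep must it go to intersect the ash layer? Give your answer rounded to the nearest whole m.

192 m

Two edge vectors: SP-1→SP-2 = (316, -129, 55), SP-1→SP-3 = (-546, 10, 55).
Normal n = (SP-1→SP-2) × (SP-1→SP-3) = (-7645, -47410, -67274).
So ∂z/∂easting = −n_x/n_z = −0.11364 and ∂z/∂northing = −n_y/n_z = −0.70473.
Intercept c from SP-1: -6 + 107.62 + 54.26 = 155.88.
At (1102, -54): z_contact = −125.2 + 38.1 + 155.88 = 68.7 m.
Depth below ground = 261 − 68.7 = 192 m.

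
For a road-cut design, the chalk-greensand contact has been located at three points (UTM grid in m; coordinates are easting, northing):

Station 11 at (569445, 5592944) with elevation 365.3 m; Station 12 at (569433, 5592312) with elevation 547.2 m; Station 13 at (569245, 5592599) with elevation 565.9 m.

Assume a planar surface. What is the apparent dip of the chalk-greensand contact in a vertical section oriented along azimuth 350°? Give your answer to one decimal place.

10.4°

Let the plane be z = a·easting + b·northing + c.
Station 12−Station 11: −12a − 632b = 181.9;  Station 13−Station 11: −200a − 345b = 200.6.
Solving gives a = −0.52367, b = −0.27787.
Unit vector along 350° is (sin 350°, cos 350°) = (-0.1736, 0.9848).
Slope in that direction = a·(-0.1736) + b·(0.9848) = −0.18272.
Apparent dip = arctan|0.18272| = 10.4° (true dip is 30.7°, so apparent ≤ true as expected).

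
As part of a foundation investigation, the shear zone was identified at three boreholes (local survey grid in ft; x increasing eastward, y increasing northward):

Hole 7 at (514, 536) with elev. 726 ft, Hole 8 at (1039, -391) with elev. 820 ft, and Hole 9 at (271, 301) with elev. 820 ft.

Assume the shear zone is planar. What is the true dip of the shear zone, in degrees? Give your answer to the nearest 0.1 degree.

Let the plane be z = a·x + b·y + c.
Hole 8−Hole 7: 525a − 927b = 94;  Hole 9−Hole 7: −243a − 235b = 94.
Solving gives a = −0.18658, b = −0.20707.
Gradient magnitude |∇z| = √(a² + b²) = √(0.03481 + 0.04288) = 0.27873.
True dip = arctan(0.27873) = 15.6°, dipping toward NE (azimuth ≈ 042°).

15.6°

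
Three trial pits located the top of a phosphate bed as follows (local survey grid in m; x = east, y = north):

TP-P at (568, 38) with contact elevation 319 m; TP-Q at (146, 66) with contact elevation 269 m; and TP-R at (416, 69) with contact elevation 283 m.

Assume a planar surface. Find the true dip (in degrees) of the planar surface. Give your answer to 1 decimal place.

40.8°

Let the plane be z = a·x + b·y + c.
TP-Q−TP-P: −422a + 28b = −50;  TP-R−TP-P: −152a + 31b = −36.
Solving gives a = 0.06141, b = −0.86019.
Gradient magnitude |∇z| = √(a² + b²) = √(0.00377 + 0.73992) = 0.86238.
True dip = arctan(0.86238) = 40.8°, dipping toward N (azimuth ≈ 356°).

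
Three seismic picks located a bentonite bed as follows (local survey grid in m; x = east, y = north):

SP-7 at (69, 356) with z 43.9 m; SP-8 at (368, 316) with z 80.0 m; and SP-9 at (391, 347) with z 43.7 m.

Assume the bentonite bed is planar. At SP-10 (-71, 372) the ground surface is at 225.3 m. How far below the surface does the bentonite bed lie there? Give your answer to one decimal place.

195.2 m

Let the plane be z = a·x + b·y + c.
SP-8−SP-7: 299a − 40b = 36.1;  SP-9−SP-7: 322a − 9b = −0.2.
Solving gives a = −0.03267, b = −1.14673.
Then c = 43.9 − a·69 − b·356 = 454.39.
At (-71, 372): z_contact = 2.32 − 426.58 + 454.39 = 30.13 m.
Depth below ground = 225.3 − 30.13 = 195.2 m.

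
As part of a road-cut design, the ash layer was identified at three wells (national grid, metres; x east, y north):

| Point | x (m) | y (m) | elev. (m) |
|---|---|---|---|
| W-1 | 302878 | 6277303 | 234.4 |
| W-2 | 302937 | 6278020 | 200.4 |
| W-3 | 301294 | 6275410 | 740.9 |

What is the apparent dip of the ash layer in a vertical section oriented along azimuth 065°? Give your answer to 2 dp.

Two edge vectors: W-1→W-2 = (59, 717, -34), W-1→W-3 = (-1584, -1893, 506.5).
Normal n = (W-1→W-2) × (W-1→W-3) = (298798.5, 23972.5, 1024041).
So ∂z/∂x = −n_x/n_z = −0.29178 and ∂z/∂y = −n_y/n_z = −0.02341.
Unit vector along 065° is (sin 65°, cos 65°) = (0.9063, 0.4226).
Slope in that direction = a·(0.9063) + b·(0.4226) = −0.27434.
Apparent dip = arctan|0.27434| = 15.34° (true dip is 16.3°, so apparent ≤ true as expected).

15.34°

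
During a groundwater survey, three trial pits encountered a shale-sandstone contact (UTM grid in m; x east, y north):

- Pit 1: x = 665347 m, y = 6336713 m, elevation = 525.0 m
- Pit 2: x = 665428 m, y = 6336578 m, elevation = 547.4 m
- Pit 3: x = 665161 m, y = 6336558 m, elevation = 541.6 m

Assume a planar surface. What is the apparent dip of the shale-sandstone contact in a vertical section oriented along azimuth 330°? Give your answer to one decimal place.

8.1°

Two edge vectors: Pit 1→Pit 2 = (81, -135, 22.4), Pit 1→Pit 3 = (-186, -155, 16.6).
Normal n = (Pit 1→Pit 2) × (Pit 1→Pit 3) = (1231, -5511, -37665).
So ∂z/∂x = −n_x/n_z = 0.03268 and ∂z/∂y = −n_y/n_z = −0.14632.
Unit vector along 330° is (sin 330°, cos 330°) = (-0.5000, 0.8660).
Slope in that direction = a·(-0.5000) + b·(0.8660) = −0.14305.
Apparent dip = arctan|0.14305| = 8.1° (true dip is 8.5°, so apparent ≤ true as expected).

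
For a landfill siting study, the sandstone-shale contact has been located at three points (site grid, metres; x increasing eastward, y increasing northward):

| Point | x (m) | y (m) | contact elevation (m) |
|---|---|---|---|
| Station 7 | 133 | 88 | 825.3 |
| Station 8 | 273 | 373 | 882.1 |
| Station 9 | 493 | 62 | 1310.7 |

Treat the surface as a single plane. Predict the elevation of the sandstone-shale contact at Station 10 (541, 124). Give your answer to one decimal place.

1346.1 m

Two edge vectors: Station 7→Station 8 = (140, 285, 56.8), Station 7→Station 9 = (360, -26, 485.4).
Normal n = (Station 7→Station 8) × (Station 7→Station 9) = (139815.8, -47508, -106240).
So ∂z/∂x = −n_x/n_z = 1.31604 and ∂z/∂y = −n_y/n_z = −0.44718.
Intercept c from Station 7: 825.3 − 175.03 + 39.35 = 689.62.
At (541, 124): z = 712.0 − 55.4 + 689.62 = 1346.1 m.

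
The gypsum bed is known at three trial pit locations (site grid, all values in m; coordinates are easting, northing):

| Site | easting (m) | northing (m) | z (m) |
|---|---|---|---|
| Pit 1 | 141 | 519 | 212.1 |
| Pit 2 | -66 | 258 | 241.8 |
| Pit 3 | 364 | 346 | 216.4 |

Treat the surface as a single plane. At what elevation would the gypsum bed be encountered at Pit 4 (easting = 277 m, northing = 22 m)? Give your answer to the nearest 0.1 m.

Let the plane be z = a·easting + b·northing + c.
Pit 2−Pit 1: −207a − 261b = 29.7;  Pit 3−Pit 1: 223a − 173b = 4.3.
Solving gives a = −0.04271, b = −0.07992.
Then c = 212.1 − a·141 − b·519 = 259.60.
At (277, 22): z = −11.8 − 1.8 + 259.60 = 246.0 m.

246.0 m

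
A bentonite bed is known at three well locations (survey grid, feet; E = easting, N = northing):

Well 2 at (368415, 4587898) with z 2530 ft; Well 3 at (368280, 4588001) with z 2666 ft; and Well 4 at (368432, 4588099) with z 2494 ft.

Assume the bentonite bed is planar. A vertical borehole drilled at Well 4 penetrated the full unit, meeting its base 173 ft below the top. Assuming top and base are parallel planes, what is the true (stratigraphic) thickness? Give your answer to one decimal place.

117.6 ft

Let the plane be z = a·E + b·N + c.
Well 3−Well 2: −135a + 103b = 136;  Well 4−Well 2: 17a + 201b = −36.
Solving gives a = −1.07471, b = −0.08821.
|∇z| = √(a²+b²) = 1.07832, so dip δ = arctan(1.07832) = 47.16°.
True thickness = vertical thickness × cos δ = 173 × cos 47.16° = 117.6 ft.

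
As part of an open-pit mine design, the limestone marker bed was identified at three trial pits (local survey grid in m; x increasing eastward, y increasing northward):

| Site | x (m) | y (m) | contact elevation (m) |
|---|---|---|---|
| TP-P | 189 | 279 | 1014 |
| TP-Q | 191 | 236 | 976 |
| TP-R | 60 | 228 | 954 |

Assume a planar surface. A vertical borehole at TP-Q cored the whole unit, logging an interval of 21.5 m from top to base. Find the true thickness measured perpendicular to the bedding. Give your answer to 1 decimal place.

16.0 m

Two edge vectors: TP-P→TP-Q = (2, -43, -38), TP-P→TP-R = (-129, -51, -60).
Normal n = (TP-P→TP-Q) × (TP-P→TP-R) = (642, 5022, -5649).
So ∂z/∂x = −n_x/n_z = 0.11365 and ∂z/∂y = −n_y/n_z = 0.88901.
|∇z| = √(a²+b²) = 0.89624, so dip δ = arctan(0.89624) = 41.87°.
True thickness = vertical thickness × cos δ = 21.5 × cos 41.87° = 16.0 m.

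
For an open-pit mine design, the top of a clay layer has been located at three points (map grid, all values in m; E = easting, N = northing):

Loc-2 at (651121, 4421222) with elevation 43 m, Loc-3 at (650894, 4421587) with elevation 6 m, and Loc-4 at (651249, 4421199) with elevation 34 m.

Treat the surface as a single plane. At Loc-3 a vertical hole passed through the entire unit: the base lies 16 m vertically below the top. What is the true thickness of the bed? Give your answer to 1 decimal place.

Two edge vectors: Loc-2→Loc-3 = (-227, 365, -37), Loc-2→Loc-4 = (128, -23, -9).
Normal n = (Loc-2→Loc-3) × (Loc-2→Loc-4) = (-4136, -6779, -41499).
So ∂z/∂E = −n_x/n_z = −0.09967 and ∂z/∂N = −n_y/n_z = −0.16335.
|∇z| = √(a²+b²) = 0.19136, so dip δ = arctan(0.19136) = 10.83°.
True thickness = vertical thickness × cos δ = 16 × cos 10.83° = 15.7 m.

15.7 m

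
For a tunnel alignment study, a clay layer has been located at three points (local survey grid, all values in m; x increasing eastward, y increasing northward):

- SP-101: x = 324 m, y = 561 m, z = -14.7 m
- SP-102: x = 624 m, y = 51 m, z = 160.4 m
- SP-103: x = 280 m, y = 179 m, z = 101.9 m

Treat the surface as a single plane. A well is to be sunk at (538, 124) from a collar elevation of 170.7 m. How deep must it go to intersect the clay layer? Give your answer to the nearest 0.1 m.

37.7 m

Let the plane be z = a·x + b·y + c.
SP-102−SP-101: 300a − 510b = 175.1;  SP-103−SP-101: −44a − 382b = 116.6.
Solving gives a = 0.05416, b = −0.31147.
Then c = -14.7 − a·324 − b·561 = 142.49.
At (538, 124): z_contact = 29.14 − 38.62 + 142.49 = 133.00 m.
Depth below ground = 170.7 − 133.00 = 37.7 m.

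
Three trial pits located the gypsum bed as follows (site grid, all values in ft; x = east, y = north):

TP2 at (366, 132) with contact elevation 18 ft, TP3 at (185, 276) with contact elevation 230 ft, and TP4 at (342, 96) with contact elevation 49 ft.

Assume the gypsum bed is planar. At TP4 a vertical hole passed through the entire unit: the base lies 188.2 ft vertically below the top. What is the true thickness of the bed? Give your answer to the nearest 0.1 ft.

119.6 ft

Let the plane be z = a·x + b·y + c.
TP3−TP2: −181a + 144b = 212;  TP4−TP2: −24a − 36b = 31.
Solving gives a = −1.21300, b = −0.05245.
|∇z| = √(a²+b²) = 1.21413, so dip δ = arctan(1.21413) = 50.52°.
True thickness = vertical thickness × cos δ = 188.2 × cos 50.52° = 119.6 ft.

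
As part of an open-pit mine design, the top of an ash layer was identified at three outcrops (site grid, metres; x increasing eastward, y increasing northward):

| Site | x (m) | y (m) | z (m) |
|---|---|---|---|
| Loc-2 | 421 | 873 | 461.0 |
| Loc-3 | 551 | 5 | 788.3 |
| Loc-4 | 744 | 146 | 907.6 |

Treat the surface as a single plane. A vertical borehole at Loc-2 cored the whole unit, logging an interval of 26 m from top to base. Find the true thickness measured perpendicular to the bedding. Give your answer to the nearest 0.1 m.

19.9 m

Let the plane be z = a·x + b·y + c.
Loc-3−Loc-2: 130a − 868b = 327.3;  Loc-4−Loc-2: 323a − 727b = 446.6.
Solving gives a = 0.80548, b = −0.25644.
|∇z| = √(a²+b²) = 0.84532, so dip δ = arctan(0.84532) = 40.21°.
True thickness = vertical thickness × cos δ = 26 × cos 40.21° = 19.9 m.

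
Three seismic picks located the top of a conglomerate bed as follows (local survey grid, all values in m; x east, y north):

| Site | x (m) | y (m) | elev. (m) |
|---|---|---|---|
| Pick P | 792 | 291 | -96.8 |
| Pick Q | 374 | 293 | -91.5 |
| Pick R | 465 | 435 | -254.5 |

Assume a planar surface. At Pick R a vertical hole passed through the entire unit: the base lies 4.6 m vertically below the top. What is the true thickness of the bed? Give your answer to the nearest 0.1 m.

Two edge vectors: Pick P→Pick Q = (-418, 2, 5.3), Pick P→Pick R = (-327, 144, -157.7).
Normal n = (Pick P→Pick Q) × (Pick P→Pick R) = (-1078.6, -67651.7, -59538).
So ∂z/∂x = −n_x/n_z = −0.01812 and ∂z/∂y = −n_y/n_z = −1.13628.
|∇z| = √(a²+b²) = 1.13642, so dip δ = arctan(1.13642) = 48.65°.
True thickness = vertical thickness × cos δ = 4.6 × cos 48.65° = 3.0 m.

3.0 m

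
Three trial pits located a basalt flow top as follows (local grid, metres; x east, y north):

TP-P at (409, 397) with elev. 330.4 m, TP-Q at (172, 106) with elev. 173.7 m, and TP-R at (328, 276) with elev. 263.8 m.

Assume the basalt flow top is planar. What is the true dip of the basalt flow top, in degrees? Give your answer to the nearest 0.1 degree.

31.4°

Two edge vectors: TP-P→TP-Q = (-237, -291, -156.7), TP-P→TP-R = (-81, -121, -66.6).
Normal n = (TP-P→TP-Q) × (TP-P→TP-R) = (419.9, -3091.5, 5106).
So ∂z/∂x = −n_x/n_z = −0.08224 and ∂z/∂y = −n_y/n_z = 0.60546.
Gradient magnitude |∇z| = √(a² + b²) = √(0.00676 + 0.36659) = 0.61102.
True dip = arctan(0.61102) = 31.4°, dipping toward S (azimuth ≈ 172°).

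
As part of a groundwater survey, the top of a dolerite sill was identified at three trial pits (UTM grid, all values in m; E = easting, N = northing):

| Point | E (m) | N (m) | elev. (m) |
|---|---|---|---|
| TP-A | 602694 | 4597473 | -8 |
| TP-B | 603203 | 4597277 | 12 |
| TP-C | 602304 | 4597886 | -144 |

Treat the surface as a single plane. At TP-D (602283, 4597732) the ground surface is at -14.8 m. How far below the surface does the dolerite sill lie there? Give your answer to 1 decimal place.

55.6 m

Let the plane be z = a·E + b·N + c.
TP-B−TP-A: 509a − 196b = 20;  TP-C−TP-A: −390a + 413b = −136.
Solving gives a = −0.137512427, b = −0.459152171.
Then c = -8 − a·602694 − b·4597473 = 2193809.62.
At (602283, 4597732): z_contact = −82821.40 − 2111058.63 + 2193809.62 = -70.40 m.
Depth below ground = -14.8 − (-70.40) = 55.6 m.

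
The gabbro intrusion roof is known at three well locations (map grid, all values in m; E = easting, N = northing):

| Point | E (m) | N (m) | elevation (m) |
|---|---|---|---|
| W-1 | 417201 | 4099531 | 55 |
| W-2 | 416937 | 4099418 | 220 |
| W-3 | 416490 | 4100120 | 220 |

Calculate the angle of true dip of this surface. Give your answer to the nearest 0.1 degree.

30.2°

Let the plane be z = a·E + b·N + c.
W-2−W-1: −264a − 113b = 165;  W-3−W-1: −711a + 589b = 165.
Solving gives a = −0.49114, b = −0.31273.
Gradient magnitude |∇z| = √(a² + b²) = √(0.24122 + 0.09780) = 0.58226.
True dip = arctan(0.58226) = 30.2°, dipping toward ENE (azimuth ≈ 058°).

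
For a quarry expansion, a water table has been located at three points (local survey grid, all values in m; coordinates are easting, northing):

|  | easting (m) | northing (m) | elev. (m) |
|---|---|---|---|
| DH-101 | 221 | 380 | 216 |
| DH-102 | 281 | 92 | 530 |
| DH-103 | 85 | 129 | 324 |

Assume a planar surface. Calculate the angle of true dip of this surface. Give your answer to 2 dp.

51.64°

Let the plane be z = a·easting + b·northing + c.
DH-102−DH-101: 60a − 288b = 314;  DH-103−DH-101: −136a − 251b = 108.
Solving gives a = 0.87980, b = −0.90699.
Gradient magnitude |∇z| = √(a² + b²) = √(0.77405 + 0.82262) = 1.26360.
True dip = arctan(1.26360) = 51.64°, dipping toward NW (azimuth ≈ 316°).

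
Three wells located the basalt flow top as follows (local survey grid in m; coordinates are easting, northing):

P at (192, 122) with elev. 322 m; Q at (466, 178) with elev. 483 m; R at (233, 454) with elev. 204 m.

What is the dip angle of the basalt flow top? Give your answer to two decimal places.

38.91°

Let the plane be z = a·easting + b·northing + c.
Q−P: 274a + 56b = 161;  R−P: 41a + 332b = −118.
Solving gives a = 0.67733, b = −0.43907.
Gradient magnitude |∇z| = √(a² + b²) = √(0.45877 + 0.19278) = 0.80719.
True dip = arctan(0.80719) = 38.91°, dipping toward WNW (azimuth ≈ 303°).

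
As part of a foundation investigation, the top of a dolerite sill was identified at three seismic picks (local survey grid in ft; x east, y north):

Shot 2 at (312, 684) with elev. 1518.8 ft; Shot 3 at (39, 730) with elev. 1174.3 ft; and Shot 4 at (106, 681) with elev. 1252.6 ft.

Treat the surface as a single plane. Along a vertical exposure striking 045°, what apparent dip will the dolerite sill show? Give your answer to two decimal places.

Let the plane be z = a·x + b·y + c.
Shot 3−Shot 2: −273a + 46b = −344.5;  Shot 4−Shot 2: −206a − 3b = −266.2.
Solving gives a = 1.28982, b = 0.16567.
Unit vector along 045° is (sin 45°, cos 45°) = (0.7071, 0.7071).
Slope in that direction = a·(0.7071) + b·(0.7071) = 1.02919.
Apparent dip = arctan|1.02919| = 45.82° (true dip is 52.4°, so apparent ≤ true as expected).

45.82°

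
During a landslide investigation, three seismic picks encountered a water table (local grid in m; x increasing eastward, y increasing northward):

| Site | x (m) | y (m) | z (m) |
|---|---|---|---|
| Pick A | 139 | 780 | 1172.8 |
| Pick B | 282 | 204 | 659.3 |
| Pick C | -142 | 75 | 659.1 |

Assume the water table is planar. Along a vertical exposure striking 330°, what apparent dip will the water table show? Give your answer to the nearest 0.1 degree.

Let the plane be z = a·x + b·y + c.
Pick B−Pick A: 143a − 576b = −513.5;  Pick C−Pick A: −281a − 705b = −513.7.
Solving gives a = −0.25175, b = 0.82899.
Unit vector along 330° is (sin 330°, cos 330°) = (-0.5000, 0.8660).
Slope in that direction = a·(-0.5000) + b·(0.8660) = 0.84380.
Apparent dip = arctan|0.84380| = 40.2° (true dip is 40.9°, so apparent ≤ true as expected).

40.2°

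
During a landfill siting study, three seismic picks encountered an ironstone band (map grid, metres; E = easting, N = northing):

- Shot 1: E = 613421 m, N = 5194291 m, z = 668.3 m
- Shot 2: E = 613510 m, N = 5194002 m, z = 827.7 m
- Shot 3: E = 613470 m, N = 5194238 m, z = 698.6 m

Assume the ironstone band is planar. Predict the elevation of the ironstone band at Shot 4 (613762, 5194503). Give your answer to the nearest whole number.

565 m

Two edge vectors: Shot 1→Shot 2 = (89, -289, 159.4), Shot 1→Shot 3 = (49, -53, 30.3).
Normal n = (Shot 1→Shot 2) × (Shot 1→Shot 3) = (-308.5, 5113.9, 9444).
So ∂z/∂E = −n_x/n_z = 0.03266624 and ∂z/∂N = −n_y/n_z = −0.54149725.
Intercept c from Shot 1: 668.3 − 20038.16 + 2812694.28 = 2793324.42.
At (613762, 5194503): z = 20049.3 − 2812809.1 + 2793324.42 = 564.6 m.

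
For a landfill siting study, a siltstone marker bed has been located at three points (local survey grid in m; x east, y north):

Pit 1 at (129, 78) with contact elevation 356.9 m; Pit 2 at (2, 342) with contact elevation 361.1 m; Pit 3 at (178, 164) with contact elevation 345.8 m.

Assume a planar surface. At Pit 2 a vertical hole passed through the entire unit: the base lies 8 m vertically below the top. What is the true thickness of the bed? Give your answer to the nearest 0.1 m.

Two edge vectors: Pit 1→Pit 2 = (-127, 264, 4.2), Pit 1→Pit 3 = (49, 86, -11.1).
Normal n = (Pit 1→Pit 2) × (Pit 1→Pit 3) = (-3291.6, -1203.9, -23858).
So ∂z/∂x = −n_x/n_z = −0.13797 and ∂z/∂y = −n_y/n_z = −0.05046.
|∇z| = √(a²+b²) = 0.14690, so dip δ = arctan(0.14690) = 8.36°.
True thickness = vertical thickness × cos δ = 8 × cos 8.36° = 7.9 m.

7.9 m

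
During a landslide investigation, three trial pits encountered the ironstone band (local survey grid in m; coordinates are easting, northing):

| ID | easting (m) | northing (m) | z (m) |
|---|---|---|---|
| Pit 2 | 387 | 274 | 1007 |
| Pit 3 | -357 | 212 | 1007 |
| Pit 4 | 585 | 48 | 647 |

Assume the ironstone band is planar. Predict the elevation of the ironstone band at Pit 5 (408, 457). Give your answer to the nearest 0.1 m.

1276.1 m

Two edge vectors: Pit 2→Pit 3 = (-744, -62, 0), Pit 2→Pit 4 = (198, -226, -360).
Normal n = (Pit 2→Pit 3) × (Pit 2→Pit 4) = (22320, -267840, 180420).
So ∂z/∂easting = −n_x/n_z = −0.12371 and ∂z/∂northing = −n_y/n_z = 1.48454.
Intercept c from Pit 2: 1007 + 47.88 − 406.76 = 648.11.
At (408, 457): z = −50.5 + 678.4 + 648.11 = 1276.1 m.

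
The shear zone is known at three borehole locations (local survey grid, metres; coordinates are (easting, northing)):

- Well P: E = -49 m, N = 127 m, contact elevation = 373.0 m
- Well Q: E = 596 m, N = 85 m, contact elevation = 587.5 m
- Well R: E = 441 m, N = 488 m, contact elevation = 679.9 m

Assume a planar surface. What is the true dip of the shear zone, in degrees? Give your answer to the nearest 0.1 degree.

Two edge vectors: Well P→Well Q = (645, -42, 214.5), Well P→Well R = (490, 361, 306.9).
Normal n = (Well P→Well Q) × (Well P→Well R) = (-90324.3, -92845.5, 253425).
So ∂z/∂E = −n_x/n_z = 0.35641 and ∂z/∂N = −n_y/n_z = 0.36636.
Gradient magnitude |∇z| = √(a² + b²) = √(0.12703 + 0.13422) = 0.51113.
True dip = arctan(0.51113) = 27.1°, dipping toward SW (azimuth ≈ 224°).

27.1°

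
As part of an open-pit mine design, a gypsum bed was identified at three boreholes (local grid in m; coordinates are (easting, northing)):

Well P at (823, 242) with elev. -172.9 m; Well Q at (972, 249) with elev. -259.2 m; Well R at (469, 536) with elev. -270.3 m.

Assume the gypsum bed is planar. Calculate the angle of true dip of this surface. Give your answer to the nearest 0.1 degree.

48.0°

Two edge vectors: Well P→Well Q = (149, 7, -86.3), Well P→Well R = (-354, 294, -97.4).
Normal n = (Well P→Well Q) × (Well P→Well R) = (24690.4, 45062.8, 46284).
So ∂z/∂E = −n_x/n_z = −0.53345 and ∂z/∂N = −n_y/n_z = −0.97362.
Gradient magnitude |∇z| = √(a² + b²) = √(0.28457 + 0.94793) = 1.11018.
True dip = arctan(1.11018) = 48.0°, dipping toward NNE (azimuth ≈ 029°).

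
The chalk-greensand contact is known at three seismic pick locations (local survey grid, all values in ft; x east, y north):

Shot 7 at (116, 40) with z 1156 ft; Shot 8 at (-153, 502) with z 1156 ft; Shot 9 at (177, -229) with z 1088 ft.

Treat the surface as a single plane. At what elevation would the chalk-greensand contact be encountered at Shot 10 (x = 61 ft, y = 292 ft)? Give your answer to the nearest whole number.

1221 ft

Let the plane be z = a·x + b·y + c.
Shot 8−Shot 7: −269a + 462b = 0;  Shot 9−Shot 7: 61a − 269b = −68.
Solving gives a = 0.71111, b = 0.41404.
Then c = 1156 − a·116 − b·40 = 1056.95.
At (61, 292): z = 43.4 + 120.9 + 1056.95 = 1221.2 ft.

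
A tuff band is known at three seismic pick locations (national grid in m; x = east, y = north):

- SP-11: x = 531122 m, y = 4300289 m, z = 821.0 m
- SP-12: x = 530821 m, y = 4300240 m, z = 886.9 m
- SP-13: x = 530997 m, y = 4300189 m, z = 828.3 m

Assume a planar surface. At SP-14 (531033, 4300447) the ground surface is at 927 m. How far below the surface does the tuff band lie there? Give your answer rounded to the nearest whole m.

Let the plane be z = a·x + b·y + c.
SP-12−SP-11: −301a − 49b = 65.9;  SP-13−SP-11: −125a − 100b = 7.3.
Solving gives a = −0.25994995, b = 0.25193743.
Then c = 821 − a·531122 − b·4300289 = −944517.64.
At (531033, 4300447): z_contact = −138042.0 + 1083443.6 − 944517.64 = 883.9 m.
Depth below ground = 927 − 883.9 = 43 m.

43 m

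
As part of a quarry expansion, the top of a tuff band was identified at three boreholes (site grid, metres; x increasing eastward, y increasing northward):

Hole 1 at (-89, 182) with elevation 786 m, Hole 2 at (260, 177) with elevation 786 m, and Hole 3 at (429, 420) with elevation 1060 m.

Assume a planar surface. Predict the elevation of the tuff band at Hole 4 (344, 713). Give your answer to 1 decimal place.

Two edge vectors: Hole 1→Hole 2 = (349, -5, 0), Hole 1→Hole 3 = (518, 238, 274).
Normal n = (Hole 1→Hole 2) × (Hole 1→Hole 3) = (-1370, -95626, 85652).
So ∂z/∂x = −n_x/n_z = 0.01599 and ∂z/∂y = −n_y/n_z = 1.11645.
Intercept c from Hole 1: 786 + 1.42 − 203.19 = 584.23.
At (344, 713): z = 5.5 + 796.0 + 584.23 = 1385.8 m.

1385.8 m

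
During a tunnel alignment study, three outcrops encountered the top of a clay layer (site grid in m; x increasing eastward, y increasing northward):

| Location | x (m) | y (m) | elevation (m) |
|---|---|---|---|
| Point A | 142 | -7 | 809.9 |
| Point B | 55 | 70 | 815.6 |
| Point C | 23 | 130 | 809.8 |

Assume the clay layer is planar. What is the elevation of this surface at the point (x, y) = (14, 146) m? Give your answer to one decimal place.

Two edge vectors: Point A→Point B = (-87, 77, 5.7), Point A→Point C = (-119, 137, -0.1).
Normal n = (Point A→Point B) × (Point A→Point C) = (-788.6, -687, -2756).
So ∂z/∂x = −n_x/n_z = −0.28614 and ∂z/∂y = −n_y/n_z = −0.24927.
Intercept c from Point A: 809.9 + 40.63 − 1.74 = 848.79.
At (14, 146): z = −4.0 − 36.4 + 848.79 = 808.4 m.

808.4 m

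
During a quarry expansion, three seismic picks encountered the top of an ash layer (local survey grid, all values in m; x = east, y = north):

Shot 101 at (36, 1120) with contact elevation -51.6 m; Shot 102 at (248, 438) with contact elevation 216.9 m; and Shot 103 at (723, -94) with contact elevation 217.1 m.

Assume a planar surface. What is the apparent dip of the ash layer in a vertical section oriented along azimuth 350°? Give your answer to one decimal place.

25.5°

Let the plane be z = a·x + b·y + c.
Shot 102−Shot 101: 212a − 682b = 268.5;  Shot 103−Shot 101: 687a − 1214b = 268.7.
Solving gives a = −0.67580, b = −0.60377.
Unit vector along 350° is (sin 350°, cos 350°) = (-0.1736, 0.9848).
Slope in that direction = a·(-0.1736) + b·(0.9848) = −0.47724.
Apparent dip = arctan|0.47724| = 25.5° (true dip is 42.2°, so apparent ≤ true as expected).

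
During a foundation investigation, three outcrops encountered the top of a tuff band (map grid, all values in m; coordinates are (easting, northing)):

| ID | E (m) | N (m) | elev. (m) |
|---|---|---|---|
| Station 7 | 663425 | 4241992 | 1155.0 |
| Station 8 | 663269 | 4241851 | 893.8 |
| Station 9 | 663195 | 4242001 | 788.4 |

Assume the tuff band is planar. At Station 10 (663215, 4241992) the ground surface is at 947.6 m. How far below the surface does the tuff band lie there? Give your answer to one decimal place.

Two edge vectors: Station 7→Station 8 = (-156, -141, -261.2), Station 7→Station 9 = (-230, 9, -366.6).
Normal n = (Station 7→Station 8) × (Station 7→Station 9) = (54041.4, 2886.4, -33834).
So ∂z/∂E = −n_x/n_z = 1.597251286 and ∂z/∂N = −n_y/n_z = 0.085310634.
Intercept c from Station 7: 1155 − 1059656.43 − 361887.03 = −1420388.46.
At (663215, 4241992): z_contact = 1059321.01 + 361887.03 − 1420388.46 = 819.58 m.
Depth below ground = 947.6 − 819.58 = 128.0 m.

128.0 m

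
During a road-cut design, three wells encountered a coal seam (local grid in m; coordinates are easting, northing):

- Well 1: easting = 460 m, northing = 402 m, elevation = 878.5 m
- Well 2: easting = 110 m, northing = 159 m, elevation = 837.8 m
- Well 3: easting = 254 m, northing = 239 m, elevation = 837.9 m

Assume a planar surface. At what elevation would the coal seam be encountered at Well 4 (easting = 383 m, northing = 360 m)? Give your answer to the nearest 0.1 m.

879.1 m

Two edge vectors: Well 1→Well 2 = (-350, -243, -40.7), Well 1→Well 3 = (-206, -163, -40.6).
Normal n = (Well 1→Well 2) × (Well 1→Well 3) = (3231.7, -5825.8, 6992).
So ∂z/∂easting = −n_x/n_z = −0.46220 and ∂z/∂northing = −n_y/n_z = 0.83321.
Intercept c from Well 1: 878.5 + 212.61 − 334.95 = 756.16.
At (383, 360): z = −177.0 + 300.0 + 756.16 = 879.1 m.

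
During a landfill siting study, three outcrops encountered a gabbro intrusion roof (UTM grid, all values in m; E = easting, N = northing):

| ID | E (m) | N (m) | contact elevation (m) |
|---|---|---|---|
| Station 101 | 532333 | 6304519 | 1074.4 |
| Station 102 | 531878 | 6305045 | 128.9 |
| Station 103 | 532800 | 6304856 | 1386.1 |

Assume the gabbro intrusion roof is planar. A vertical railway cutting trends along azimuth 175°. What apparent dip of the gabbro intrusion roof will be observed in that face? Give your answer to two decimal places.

Let the plane be z = a·E + b·N + c.
Station 102−Station 101: −455a + 526b = −945.5;  Station 103−Station 101: 467a + 337b = 311.7.
Solving gives a = 1.20956, b = −0.75123.
Unit vector along 175° is (sin 175°, cos 175°) = (0.0872, -0.9962).
Slope in that direction = a·(0.0872) + b·(-0.9962) = 0.85380.
Apparent dip = arctan|0.85380| = 40.49° (true dip is 54.9°, so apparent ≤ true as expected).

40.49°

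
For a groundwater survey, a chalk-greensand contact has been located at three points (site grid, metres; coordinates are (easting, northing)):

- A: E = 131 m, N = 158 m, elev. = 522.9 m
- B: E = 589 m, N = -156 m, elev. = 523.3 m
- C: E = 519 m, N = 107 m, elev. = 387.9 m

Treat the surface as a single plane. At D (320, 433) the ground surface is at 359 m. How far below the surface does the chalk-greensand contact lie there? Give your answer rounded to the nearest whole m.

91 m

Let the plane be z = a·E + b·N + c.
B−A: 458a − 314b = 0.4;  C−A: 388a − 51b = −135.
Solving gives a = −0.43068, b = −0.62946.
Then c = 522.9 − a·131 − b·158 = 678.77.
At (320, 433): z_contact = −137.8 − 272.6 + 678.77 = 268.4 m.
Depth below ground = 359 − 268.4 = 91 m.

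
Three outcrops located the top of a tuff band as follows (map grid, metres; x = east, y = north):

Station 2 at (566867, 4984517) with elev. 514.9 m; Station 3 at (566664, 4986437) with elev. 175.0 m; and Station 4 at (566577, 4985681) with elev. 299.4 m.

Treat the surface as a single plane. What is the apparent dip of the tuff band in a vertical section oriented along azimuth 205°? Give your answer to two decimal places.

7.47°

Two edge vectors: Station 2→Station 3 = (-203, 1920, -339.9), Station 2→Station 4 = (-290, 1164, -215.5).
Normal n = (Station 2→Station 3) × (Station 2→Station 4) = (-18116.4, 54824.5, 320508).
So ∂z/∂x = −n_x/n_z = 0.05652 and ∂z/∂y = −n_y/n_z = −0.17106.
Unit vector along 205° is (sin 205°, cos 205°) = (-0.4226, -0.9063).
Slope in that direction = a·(-0.4226) + b·(-0.9063) = 0.13114.
Apparent dip = arctan|0.13114| = 7.47° (true dip is 10.2°, so apparent ≤ true as expected).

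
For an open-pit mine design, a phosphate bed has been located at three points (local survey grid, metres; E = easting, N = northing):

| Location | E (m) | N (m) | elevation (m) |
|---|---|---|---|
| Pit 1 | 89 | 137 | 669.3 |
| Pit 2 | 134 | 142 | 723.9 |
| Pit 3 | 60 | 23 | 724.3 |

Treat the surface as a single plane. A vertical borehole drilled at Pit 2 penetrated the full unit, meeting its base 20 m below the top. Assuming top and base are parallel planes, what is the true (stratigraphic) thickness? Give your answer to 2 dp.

Let the plane be z = a·E + b·N + c.
Pit 2−Pit 1: 45a + 5b = 54.6;  Pit 3−Pit 1: −29a − 114b = 55.
Solving gives a = 1.30379, b = −0.81412.
|∇z| = √(a²+b²) = 1.53710, so dip δ = arctan(1.53710) = 56.95°.
True thickness = vertical thickness × cos δ = 20 × cos 56.95° = 10.91 m.

10.91 m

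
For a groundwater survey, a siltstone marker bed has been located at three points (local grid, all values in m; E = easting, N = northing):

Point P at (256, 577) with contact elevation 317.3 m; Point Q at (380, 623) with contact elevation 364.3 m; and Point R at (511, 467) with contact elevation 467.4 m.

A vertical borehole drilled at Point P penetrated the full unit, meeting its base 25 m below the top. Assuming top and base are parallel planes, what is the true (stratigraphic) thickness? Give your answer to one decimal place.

22.0 m

Let the plane be z = a·E + b·N + c.
Point Q−Point P: 124a + 46b = 47;  Point R−Point P: 255a − 110b = 150.1.
Solving gives a = 0.47594, b = −0.26123.
|∇z| = √(a²+b²) = 0.54292, so dip δ = arctan(0.54292) = 28.50°.
True thickness = vertical thickness × cos δ = 25 × cos 28.50° = 22.0 m.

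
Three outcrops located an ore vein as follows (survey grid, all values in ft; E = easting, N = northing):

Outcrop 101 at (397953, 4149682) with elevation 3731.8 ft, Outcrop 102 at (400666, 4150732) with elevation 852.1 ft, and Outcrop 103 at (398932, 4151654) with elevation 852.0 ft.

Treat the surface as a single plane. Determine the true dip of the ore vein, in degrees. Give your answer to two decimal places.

52.61°

Let the plane be z = a·E + b·N + c.
Outcrop 102−Outcrop 101: 2713a + 1050b = −2879.7;  Outcrop 103−Outcrop 101: 979a + 1972b = −2879.8.
Solving gives a = −0.61428, b = −1.15538.
Gradient magnitude |∇z| = √(a² + b²) = √(0.37734 + 1.33491) = 1.30853.
True dip = arctan(1.30853) = 52.61°, dipping toward NNE (azimuth ≈ 028°).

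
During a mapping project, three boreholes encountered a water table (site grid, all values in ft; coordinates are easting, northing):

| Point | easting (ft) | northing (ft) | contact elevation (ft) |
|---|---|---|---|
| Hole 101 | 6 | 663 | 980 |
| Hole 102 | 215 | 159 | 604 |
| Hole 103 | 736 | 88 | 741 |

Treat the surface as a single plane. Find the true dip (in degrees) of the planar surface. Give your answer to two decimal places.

44.57°

Two edge vectors: Hole 101→Hole 102 = (209, -504, -376), Hole 101→Hole 103 = (730, -575, -239).
Normal n = (Hole 101→Hole 102) × (Hole 101→Hole 103) = (-95744, -224529, 247745).
So ∂z/∂easting = −n_x/n_z = 0.38646 and ∂z/∂northing = −n_y/n_z = 0.90629.
Gradient magnitude |∇z| = √(a² + b²) = √(0.14935 + 0.82136) = 0.98525.
True dip = arctan(0.98525) = 44.57°, dipping toward SSW (azimuth ≈ 203°).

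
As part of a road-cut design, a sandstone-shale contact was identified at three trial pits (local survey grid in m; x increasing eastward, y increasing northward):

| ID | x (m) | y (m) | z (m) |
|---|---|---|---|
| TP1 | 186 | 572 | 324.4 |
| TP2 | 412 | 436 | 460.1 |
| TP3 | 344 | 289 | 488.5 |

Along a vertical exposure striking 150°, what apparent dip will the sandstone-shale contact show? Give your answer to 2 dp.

Let the plane be z = a·x + b·y + c.
TP2−TP1: 226a − 136b = 135.7;  TP3−TP1: 158a − 283b = 164.1.
Solving gives a = 0.37875, b = −0.36840.
Unit vector along 150° is (sin 150°, cos 150°) = (0.5000, -0.8660).
Slope in that direction = a·(0.5000) + b·(-0.8660) = 0.50842.
Apparent dip = arctan|0.50842| = 26.95° (true dip is 27.9°, so apparent ≤ true as expected).

26.95°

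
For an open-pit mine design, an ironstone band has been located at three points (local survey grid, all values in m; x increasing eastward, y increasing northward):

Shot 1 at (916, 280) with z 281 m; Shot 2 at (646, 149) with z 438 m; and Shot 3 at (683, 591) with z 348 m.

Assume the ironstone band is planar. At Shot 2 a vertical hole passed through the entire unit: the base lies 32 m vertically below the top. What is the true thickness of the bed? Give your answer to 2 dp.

Let the plane be z = a·x + b·y + c.
Shot 2−Shot 1: −270a − 131b = 157;  Shot 3−Shot 1: −233a + 311b = 67.
Solving gives a = −0.50312, b = −0.16150.
|∇z| = √(a²+b²) = 0.52841, so dip δ = arctan(0.52841) = 27.85°.
True thickness = vertical thickness × cos δ = 32 × cos 27.85° = 28.29 m.

28.29 m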